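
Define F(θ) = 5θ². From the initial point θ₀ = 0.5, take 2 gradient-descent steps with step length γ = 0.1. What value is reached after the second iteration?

0

F′(θ) = 10θ
θ₁ = 0.5 − 0.1·5 = 0
θ₂ = 0 − 0.1·0 = 0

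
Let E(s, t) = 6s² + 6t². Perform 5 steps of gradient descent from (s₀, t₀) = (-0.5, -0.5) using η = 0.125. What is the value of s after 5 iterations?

∇E = (12s, 12t)
Step 1: at (-0.5, -0.5), ∇E = (-6, -6) → (-0.5, -0.5) − 0.125·(-6, -6) = (0.25, 0.25)
Step 2: at (0.25, 0.25), ∇E = (3, 3) → (0.25, 0.25) − 0.125·(3, 3) = (-0.125, -0.125)
Step 3: at (-0.125, -0.125), ∇E = (-1.5, -1.5) → (-0.125, -0.125) − 0.125·(-1.5, -1.5) = (0.0625, 0.0625)
Step 4: at (0.0625, 0.0625), ∇E = (0.75, 0.75) → (0.0625, 0.0625) − 0.125·(0.75, 0.75) = (-0.03125, -0.03125)
Step 5: at (-0.03125, -0.03125), ∇E = (-0.375, -0.375) → (-0.03125, -0.03125) − 0.125·(-0.375, -0.375) = (0.015625, 0.015625)
s = 0.015625

0.015625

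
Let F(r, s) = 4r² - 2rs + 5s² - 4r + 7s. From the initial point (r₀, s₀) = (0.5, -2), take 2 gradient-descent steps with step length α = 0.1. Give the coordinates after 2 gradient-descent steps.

∇F = (8r - 2s - 4, -2r + 10s + 7)
Step 1: at (0.5, -2), ∇F = (4, -14) → (0.5, -2) − 0.1·(4, -14) = (0.1, -0.6)
Step 2: at (0.1, -0.6), ∇F = (-2, 0.8) → (0.1, -0.6) − 0.1·(-2, 0.8) = (0.3, -0.68)

(0.3, -0.68)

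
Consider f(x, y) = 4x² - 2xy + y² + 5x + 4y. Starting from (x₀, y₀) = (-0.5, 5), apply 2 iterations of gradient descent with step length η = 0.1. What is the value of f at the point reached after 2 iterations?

16.3952

∇f = (8x - 2y + 5, -2x + 2y + 4)
(x₁, y₁) = (-0.5, 5) − 0.1·(-9, 15) = (0.4, 3.5)
(x₂, y₂) = (0.4, 3.5) − 0.1·(1.2, 10.2) = (0.28, 2.48)
f(0.28, 2.48) = 16.3952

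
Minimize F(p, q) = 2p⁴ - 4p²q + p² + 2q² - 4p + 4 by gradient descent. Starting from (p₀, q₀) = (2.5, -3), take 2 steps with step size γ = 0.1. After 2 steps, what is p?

3317.1288

∇F = (8p³ - 8pq + 2p - 4, -4p² + 4q)
(p₁, q₁) = (2.5, -3) − 0.1·(186, -37) = (-16.1, 0.7)
(p₂, q₂) = (-16.1, 0.7) − 0.1·(-33332.288, -1034.04) = (3317.1288, 104.104)
p = 3317.1288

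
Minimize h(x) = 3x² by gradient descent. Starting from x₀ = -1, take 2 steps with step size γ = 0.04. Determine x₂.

h′(x) = 6x
Step 1: h′(-1) = -6; x₁ = -1 − 0.04·(-6) = -0.76
Step 2: h′(-0.76) = -4.56; x₂ = -0.76 − 0.04·(-4.56) = -0.5776

-0.5776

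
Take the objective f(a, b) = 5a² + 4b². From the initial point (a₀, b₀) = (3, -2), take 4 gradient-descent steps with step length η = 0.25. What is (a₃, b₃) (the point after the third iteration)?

∇f = (10a, 8b)
Step 1: at (3, -2), ∇f = (30, -16) → (3, -2) − 0.25·(30, -16) = (-4.5, 2)
Step 2: at (-4.5, 2), ∇f = (-45, 16) → (-4.5, 2) − 0.25·(-45, 16) = (6.75, -2)
Step 3: at (6.75, -2), ∇f = (67.5, -16) → (6.75, -2) − 0.25·(67.5, -16) = (-10.125, 2)

(-10.125, 2)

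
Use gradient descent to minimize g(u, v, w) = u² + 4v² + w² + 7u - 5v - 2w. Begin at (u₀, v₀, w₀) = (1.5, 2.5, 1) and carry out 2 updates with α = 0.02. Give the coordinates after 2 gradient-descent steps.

(1.108, 1.948, 1)

∇g = (2u + 7, 8v - 5, 2w - 2)
Step 1: at (1.5, 2.5, 1), ∇g = (10, 15, 0) → (1.5, 2.5, 1) − 0.02·(10, 15, 0) = (1.3, 2.2, 1)
Step 2: at (1.3, 2.2, 1), ∇g = (9.6, 12.6, 0) → (1.3, 2.2, 1) − 0.02·(9.6, 12.6, 0) = (1.108, 1.948, 1)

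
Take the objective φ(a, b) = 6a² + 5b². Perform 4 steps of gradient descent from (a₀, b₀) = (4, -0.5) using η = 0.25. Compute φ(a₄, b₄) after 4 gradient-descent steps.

24608.0361328125

∇φ = (12a, 10b)
Step 1: at (4, -0.5), ∇φ = (48, -5) → (4, -0.5) − 0.25·(48, -5) = (-8, 0.75)
Step 2: at (-8, 0.75), ∇φ = (-96, 7.5) → (-8, 0.75) − 0.25·(-96, 7.5) = (16, -1.125)
Step 3: at (16, -1.125), ∇φ = (192, -11.25) → (16, -1.125) − 0.25·(192, -11.25) = (-32, 1.6875)
Step 4: at (-32, 1.6875), ∇φ = (-384, 16.875) → (-32, 1.6875) − 0.25·(-384, 16.875) = (64, -2.53125)
φ(64, -2.53125) = 24608.0361328125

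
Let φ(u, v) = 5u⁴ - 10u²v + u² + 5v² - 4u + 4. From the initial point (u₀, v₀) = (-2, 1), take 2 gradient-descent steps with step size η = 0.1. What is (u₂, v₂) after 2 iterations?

∇φ = (20u³ - 20uv + 2u - 4, -10u² + 10v)
Step 1: at (-2, 1), ∇φ = (-128, -30) → (-2, 1) − 0.1·(-128, -30) = (10.8, 4)
Step 2: at (10.8, 4), ∇φ = (24347.84, -1126.4) → (10.8, 4) − 0.1·(24347.84, -1126.4) = (-2423.984, 116.64)

(-2423.984, 116.64)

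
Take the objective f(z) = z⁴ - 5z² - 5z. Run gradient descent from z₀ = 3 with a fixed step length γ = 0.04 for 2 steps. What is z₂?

f′(z) = 4z³ - 10z - 5
Step 1: f′(3) = 73; z₁ = 3 − 0.04·73 = 0.08
Step 2: f′(0.08) = -5.797952; z₂ = 0.08 − 0.04·(-5.797952) = 0.31191808

0.31191808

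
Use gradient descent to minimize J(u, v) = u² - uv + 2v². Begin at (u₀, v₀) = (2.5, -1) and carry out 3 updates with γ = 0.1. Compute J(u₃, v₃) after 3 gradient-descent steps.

1.2819715

∇J = (2u - v, -u + 4v)
(u₁, v₁) = (2.5, -1) − 0.1·(6, -6.5) = (1.9, -0.35)
(u₂, v₂) = (1.9, -0.35) − 0.1·(4.15, -3.3) = (1.485, -0.02)
(u₃, v₃) = (1.485, -0.02) − 0.1·(2.99, -1.565) = (1.186, 0.1365)
J(1.186, 0.1365) = 1.2819715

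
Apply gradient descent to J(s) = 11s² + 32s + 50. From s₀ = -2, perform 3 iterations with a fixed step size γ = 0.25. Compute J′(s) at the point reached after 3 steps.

1093.5

J′(s) = 22s + 32
Step 1: J′(-2) = -12; s₁ = -2 − 0.25·(-12) = 1
Step 2: J′(1) = 54; s₂ = 1 − 0.25·54 = -12.5
Step 3: J′(-12.5) = -243; s₃ = -12.5 − 0.25·(-243) = 48.25
J′(s) at (48.25) = 1093.5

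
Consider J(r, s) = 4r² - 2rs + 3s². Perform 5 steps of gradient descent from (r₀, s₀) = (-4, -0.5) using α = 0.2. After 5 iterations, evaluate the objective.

8.6730733312

∇J = (8r - 2s, -2r + 6s)
(r₁, s₁) = (-4, -0.5) − 0.2·(-31, 5) = (2.2, -1.5)
(r₂, s₂) = (2.2, -1.5) − 0.2·(20.6, -13.4) = (-1.92, 1.18)
(r₃, s₃) = (-1.92, 1.18) − 0.2·(-17.72, 10.92) = (1.624, -1.004)
(r₄, s₄) = (1.624, -1.004) − 0.2·(15, -9.272) = (-1.376, 0.8504)
(r₅, s₅) = (-1.376, 0.8504) − 0.2·(-12.7088, 7.8544) = (1.16576, -0.72048)
J(1.16576, -0.72048) = 8.6730733312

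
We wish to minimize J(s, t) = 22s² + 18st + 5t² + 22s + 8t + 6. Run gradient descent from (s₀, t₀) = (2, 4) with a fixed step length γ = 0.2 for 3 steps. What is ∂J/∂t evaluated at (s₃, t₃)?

-64872.192

∇J = (44s + 18t + 22, 18s + 10t + 8)
(s₁, t₁) = (2, 4) − 0.2·(182, 84) = (-34.4, -12.8)
(s₂, t₂) = (-34.4, -12.8) − 0.2·(-1722, -739.2) = (310, 135.04)
(s₃, t₃) = (310, 135.04) − 0.2·(16092.72, 6938.4) = (-2908.544, -1252.64)
∂J/∂t at (-2908.544, -1252.64) = -64872.192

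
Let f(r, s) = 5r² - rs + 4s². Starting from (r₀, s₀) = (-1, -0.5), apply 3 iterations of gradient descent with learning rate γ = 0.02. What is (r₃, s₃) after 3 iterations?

∇f = (10r - s, -r + 8s)
Step 1: at (-1, -0.5), ∇f = (-9.5, -3) → (-1, -0.5) − 0.02·(-9.5, -3) = (-0.81, -0.44)
Step 2: at (-0.81, -0.44), ∇f = (-7.66, -2.71) → (-0.81, -0.44) − 0.02·(-7.66, -2.71) = (-0.6568, -0.3858)
Step 3: at (-0.6568, -0.3858), ∇f = (-6.1822, -2.4296) → (-0.6568, -0.3858) − 0.02·(-6.1822, -2.4296) = (-0.533156, -0.337208)

(-0.533156, -0.337208)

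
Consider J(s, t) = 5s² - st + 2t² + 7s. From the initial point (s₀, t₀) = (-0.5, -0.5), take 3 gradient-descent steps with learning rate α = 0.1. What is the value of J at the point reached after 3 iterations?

-2.5044965

∇J = (10s - t + 7, -s + 4t)
Step 1: at (-0.5, -0.5), ∇J = (2.5, -1.5) → (-0.5, -0.5) − 0.1·(2.5, -1.5) = (-0.75, -0.35)
Step 2: at (-0.75, -0.35), ∇J = (-0.15, -0.65) → (-0.75, -0.35) − 0.1·(-0.15, -0.65) = (-0.735, -0.285)
Step 3: at (-0.735, -0.285), ∇J = (-0.065, -0.405) → (-0.735, -0.285) − 0.1·(-0.065, -0.405) = (-0.7285, -0.2445)
J(-0.7285, -0.2445) = -2.5044965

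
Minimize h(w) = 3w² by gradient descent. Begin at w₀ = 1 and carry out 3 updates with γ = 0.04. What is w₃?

h′(w) = 6w
Step 1: h′(1) = 6; w₁ = 1 − 0.04·6 = 0.76
Step 2: h′(0.76) = 4.56; w₂ = 0.76 − 0.04·4.56 = 0.5776
Step 3: h′(0.5776) = 3.4656; w₃ = 0.5776 − 0.04·3.4656 = 0.438976

0.438976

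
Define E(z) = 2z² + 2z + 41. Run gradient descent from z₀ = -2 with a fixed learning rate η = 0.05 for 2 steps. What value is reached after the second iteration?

E′(z) = 4z + 2
z₁ = -2 − 0.05·(-6) = -1.7
z₂ = -1.7 − 0.05·(-4.8) = -1.46

-1.46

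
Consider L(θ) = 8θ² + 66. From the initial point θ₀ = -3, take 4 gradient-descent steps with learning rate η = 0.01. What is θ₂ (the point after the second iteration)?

-2.1168

L′(θ) = 16θ
Step 1: L′(-3) = -48; θ₁ = -3 − 0.01·(-48) = -2.52
Step 2: L′(-2.52) = -40.32; θ₂ = -2.52 − 0.01·(-40.32) = -2.1168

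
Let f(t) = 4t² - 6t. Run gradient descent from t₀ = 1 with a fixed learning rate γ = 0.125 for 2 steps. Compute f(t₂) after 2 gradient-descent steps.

-2.25

f′(t) = 8t - 6
Step 1: f′(1) = 2; t₁ = 1 − 0.125·2 = 0.75
Step 2: f′(0.75) = 0; t₂ = 0.75 − 0.125·0 = 0.75
f(0.75) = -2.25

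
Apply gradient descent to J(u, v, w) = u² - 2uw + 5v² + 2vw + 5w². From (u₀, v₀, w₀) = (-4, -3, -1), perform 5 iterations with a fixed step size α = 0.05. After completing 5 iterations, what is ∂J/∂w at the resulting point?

∇J = (2u - 2w, 10v + 2w, -2u + 2v + 10w)
Step 1: at (-4, -3, -1), ∇J = (-6, -32, -8) → (-4, -3, -1) − 0.05·(-6, -32, -8) = (-3.7, -1.4, -0.6)
Step 2: at (-3.7, -1.4, -0.6), ∇J = (-6.2, -15.2, -1.4) → (-3.7, -1.4, -0.6) − 0.05·(-6.2, -15.2, -1.4) = (-3.39, -0.64, -0.53)
Step 3: at (-3.39, -0.64, -0.53), ∇J = (-5.72, -7.46, 0.2) → (-3.39, -0.64, -0.53) − 0.05·(-5.72, -7.46, 0.2) = (-3.104, -0.267, -0.54)
Step 4: at (-3.104, -0.267, -0.54), ∇J = (-5.128, -3.75, 0.274) → (-3.104, -0.267, -0.54) − 0.05·(-5.128, -3.75, 0.274) = (-2.8476, -0.0795, -0.5537)
Step 5: at (-2.8476, -0.0795, -0.5537), ∇J = (-4.5878, -1.9024, -0.0008) → (-2.8476, -0.0795, -0.5537) − 0.05·(-4.5878, -1.9024, -0.0008) = (-2.61821, 0.01562, -0.55366)
∂J/∂w at (-2.61821, 0.01562, -0.55366) = -0.26894

-0.26894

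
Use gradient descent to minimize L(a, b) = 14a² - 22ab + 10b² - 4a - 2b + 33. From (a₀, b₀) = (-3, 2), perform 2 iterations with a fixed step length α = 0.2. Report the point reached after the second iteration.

∇L = (28a - 22b - 4, -22a + 20b - 2)
Step 1: at (-3, 2), ∇L = (-132, 104) → (-3, 2) − 0.2·(-132, 104) = (23.4, -18.8)
Step 2: at (23.4, -18.8), ∇L = (1064.8, -892.8) → (23.4, -18.8) − 0.2·(1064.8, -892.8) = (-189.56, 159.76)

(-189.56, 159.76)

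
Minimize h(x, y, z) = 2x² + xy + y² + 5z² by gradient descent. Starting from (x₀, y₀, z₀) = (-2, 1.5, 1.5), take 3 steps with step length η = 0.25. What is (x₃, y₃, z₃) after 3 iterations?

∇h = (4x + y, x + 2y, 10z)
(x₁, y₁, z₁) = (-2, 1.5, 1.5) − 0.25·(-6.5, 1, 15) = (-0.375, 1.25, -2.25)
(x₂, y₂, z₂) = (-0.375, 1.25, -2.25) − 0.25·(-0.25, 2.125, -22.5) = (-0.3125, 0.71875, 3.375)
(x₃, y₃, z₃) = (-0.3125, 0.71875, 3.375) − 0.25·(-0.53125, 1.125, 33.75) = (-0.1796875, 0.4375, -5.0625)

(-0.1796875, 0.4375, -5.0625)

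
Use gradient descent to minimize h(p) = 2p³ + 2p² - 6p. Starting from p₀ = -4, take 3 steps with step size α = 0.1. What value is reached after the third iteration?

-4305.3303936

h′(p) = 6p² + 4p - 6
p₁ = -4 − 0.1·74 = -11.4
p₂ = -11.4 − 0.1·728.16 = -84.216
p₃ = -84.216 − 0.1·42211.143936 = -4305.3303936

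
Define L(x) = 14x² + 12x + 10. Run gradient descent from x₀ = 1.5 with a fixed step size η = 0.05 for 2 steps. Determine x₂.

L′(x) = 28x + 12
x₁ = 1.5 − 0.05·54 = -1.2
x₂ = -1.2 − 0.05·(-21.6) = -0.12

-0.12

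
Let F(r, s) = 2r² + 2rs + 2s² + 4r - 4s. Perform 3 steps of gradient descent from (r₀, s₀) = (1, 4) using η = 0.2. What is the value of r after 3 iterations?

-1.912

∇F = (4r + 2s + 4, 2r + 4s - 4)
Step 1: at (1, 4), ∇F = (16, 14) → (1, 4) − 0.2·(16, 14) = (-2.2, 1.2)
Step 2: at (-2.2, 1.2), ∇F = (-2.4, -3.6) → (-2.2, 1.2) − 0.2·(-2.4, -3.6) = (-1.72, 1.92)
Step 3: at (-1.72, 1.92), ∇F = (0.96, 0.24) → (-1.72, 1.92) − 0.2·(0.96, 0.24) = (-1.912, 1.872)
r = -1.912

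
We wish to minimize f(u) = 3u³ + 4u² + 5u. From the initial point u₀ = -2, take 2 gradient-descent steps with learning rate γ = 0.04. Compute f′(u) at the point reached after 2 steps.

231.4336

f′(u) = 9u² + 8u + 5
Step 1: f′(-2) = 25; u₁ = -2 − 0.04·25 = -3
Step 2: f′(-3) = 62; u₂ = -3 − 0.04·62 = -5.48
f′(u) at (-5.48) = 231.4336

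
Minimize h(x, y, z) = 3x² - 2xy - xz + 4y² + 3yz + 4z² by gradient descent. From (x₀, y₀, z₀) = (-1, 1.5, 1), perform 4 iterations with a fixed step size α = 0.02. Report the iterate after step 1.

(-0.8, 1.16, 0.73)

∇h = (6x - 2y - z, -2x + 8y + 3z, -x + 3y + 8z)
Step 1: at (-1, 1.5, 1), ∇h = (-10, 17, 13.5) → (-1, 1.5, 1) − 0.02·(-10, 17, 13.5) = (-0.8, 1.16, 0.73)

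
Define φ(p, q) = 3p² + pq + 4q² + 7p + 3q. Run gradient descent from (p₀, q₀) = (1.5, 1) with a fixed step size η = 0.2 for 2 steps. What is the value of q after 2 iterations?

∇φ = (6p + q + 7, p + 8q + 3)
(p₁, q₁) = (1.5, 1) − 0.2·(17, 12.5) = (-1.9, -1.5)
(p₂, q₂) = (-1.9, -1.5) − 0.2·(-5.9, -10.9) = (-0.72, 0.68)
q = 0.68

0.68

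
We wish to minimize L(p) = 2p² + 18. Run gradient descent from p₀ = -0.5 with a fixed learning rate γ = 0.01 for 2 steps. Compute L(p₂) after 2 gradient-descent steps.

L′(p) = 4p
Step 1: L′(-0.5) = -2; p₁ = -0.5 − 0.01·(-2) = -0.48
Step 2: L′(-0.48) = -1.92; p₂ = -0.48 − 0.01·(-1.92) = -0.4608
L(-0.4608) = 18.42467328

18.42467328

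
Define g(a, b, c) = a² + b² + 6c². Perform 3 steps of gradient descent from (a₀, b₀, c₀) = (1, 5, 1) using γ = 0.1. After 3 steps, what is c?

∇g = (2a, 2b, 12c)
(a₁, b₁, c₁) = (1, 5, 1) − 0.1·(2, 10, 12) = (0.8, 4, -0.2)
(a₂, b₂, c₂) = (0.8, 4, -0.2) − 0.1·(1.6, 8, -2.4) = (0.64, 3.2, 0.04)
(a₃, b₃, c₃) = (0.64, 3.2, 0.04) − 0.1·(1.28, 6.4, 0.48) = (0.512, 2.56, -0.008)
c = -0.008

-0.008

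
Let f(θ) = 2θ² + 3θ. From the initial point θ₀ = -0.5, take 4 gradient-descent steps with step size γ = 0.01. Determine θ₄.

-0.53766336

f′(θ) = 4θ + 3
Step 1: f′(-0.5) = 1; θ₁ = -0.5 − 0.01·1 = -0.51
Step 2: f′(-0.51) = 0.96; θ₂ = -0.51 − 0.01·0.96 = -0.5196
Step 3: f′(-0.5196) = 0.9216; θ₃ = -0.5196 − 0.01·0.9216 = -0.528816
Step 4: f′(-0.528816) = 0.884736; θ₄ = -0.528816 − 0.01·0.884736 = -0.53766336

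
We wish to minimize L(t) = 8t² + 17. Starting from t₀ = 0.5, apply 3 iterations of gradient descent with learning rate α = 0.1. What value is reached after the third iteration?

L′(t) = 16t
Step 1: L′(0.5) = 8; t₁ = 0.5 − 0.1·8 = -0.3
Step 2: L′(-0.3) = -4.8; t₂ = -0.3 − 0.1·(-4.8) = 0.18
Step 3: L′(0.18) = 2.88; t₃ = 0.18 − 0.1·2.88 = -0.108

-0.108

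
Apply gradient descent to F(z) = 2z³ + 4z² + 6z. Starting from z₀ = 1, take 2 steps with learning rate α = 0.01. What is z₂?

0.6376

F′(z) = 6z² + 8z + 6
z₁ = 1 − 0.01·20 = 0.8
z₂ = 0.8 − 0.01·16.24 = 0.6376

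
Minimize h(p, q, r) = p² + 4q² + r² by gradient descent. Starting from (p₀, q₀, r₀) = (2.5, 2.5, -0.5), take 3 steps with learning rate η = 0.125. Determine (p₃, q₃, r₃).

(1.0546875, 0, -0.2109375)

∇h = (2p, 8q, 2r)
Step 1: at (2.5, 2.5, -0.5), ∇h = (5, 20, -1) → (2.5, 2.5, -0.5) − 0.125·(5, 20, -1) = (1.875, 0, -0.375)
Step 2: at (1.875, 0, -0.375), ∇h = (3.75, 0, -0.75) → (1.875, 0, -0.375) − 0.125·(3.75, 0, -0.75) = (1.40625, 0, -0.28125)
Step 3: at (1.40625, 0, -0.28125), ∇h = (2.8125, 0, -0.5625) → (1.40625, 0, -0.28125) − 0.125·(2.8125, 0, -0.5625) = (1.0546875, 0, -0.2109375)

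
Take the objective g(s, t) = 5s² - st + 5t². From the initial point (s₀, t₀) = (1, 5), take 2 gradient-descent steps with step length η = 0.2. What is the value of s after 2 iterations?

-0.96

∇g = (10s - t, -s + 10t)
(s₁, t₁) = (1, 5) − 0.2·(5, 49) = (0, -4.8)
(s₂, t₂) = (0, -4.8) − 0.2·(4.8, -48) = (-0.96, 4.8)
s = -0.96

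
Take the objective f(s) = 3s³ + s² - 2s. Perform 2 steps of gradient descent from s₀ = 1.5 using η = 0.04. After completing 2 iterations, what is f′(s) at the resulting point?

f′(s) = 9s² + 2s - 2
Step 1: f′(1.5) = 21.25; s₁ = 1.5 − 0.04·21.25 = 0.65
Step 2: f′(0.65) = 3.1025; s₂ = 0.65 − 0.04·3.1025 = 0.5259
f′(s) at (0.5259) = 1.54093729

1.54093729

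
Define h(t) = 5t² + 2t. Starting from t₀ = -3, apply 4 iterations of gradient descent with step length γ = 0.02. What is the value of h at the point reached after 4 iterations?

6.376668672

h′(t) = 10t + 2
t₁ = -3 − 0.02·(-28) = -2.44
t₂ = -2.44 − 0.02·(-22.4) = -1.992
t₃ = -1.992 − 0.02·(-17.92) = -1.6336
t₄ = -1.6336 − 0.02·(-14.336) = -1.34688
h(-1.34688) = 6.376668672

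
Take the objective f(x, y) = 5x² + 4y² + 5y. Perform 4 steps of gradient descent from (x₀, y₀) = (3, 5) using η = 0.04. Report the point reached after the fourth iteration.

(0.3888, 0.5777024)

∇f = (10x, 8y + 5)
(x₁, y₁) = (3, 5) − 0.04·(30, 45) = (1.8, 3.2)
(x₂, y₂) = (1.8, 3.2) − 0.04·(18, 30.6) = (1.08, 1.976)
(x₃, y₃) = (1.08, 1.976) − 0.04·(10.8, 20.808) = (0.648, 1.14368)
(x₄, y₄) = (0.648, 1.14368) − 0.04·(6.48, 14.14944) = (0.3888, 0.5777024)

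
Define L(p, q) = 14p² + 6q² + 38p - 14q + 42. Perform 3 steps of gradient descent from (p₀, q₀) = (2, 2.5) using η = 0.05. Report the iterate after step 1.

(-2.7, 1.7)

∇L = (28p + 38, 12q - 14)
Step 1: at (2, 2.5), ∇L = (94, 16) → (2, 2.5) − 0.05·(94, 16) = (-2.7, 1.7)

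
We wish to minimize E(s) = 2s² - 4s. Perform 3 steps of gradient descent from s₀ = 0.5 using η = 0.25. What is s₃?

E′(s) = 4s - 4
Step 1: E′(0.5) = -2; s₁ = 0.5 − 0.25·(-2) = 1
Step 2: E′(1) = 0; s₂ = 1 − 0.25·0 = 1
Step 3: E′(1) = 0; s₃ = 1 − 0.25·0 = 1

1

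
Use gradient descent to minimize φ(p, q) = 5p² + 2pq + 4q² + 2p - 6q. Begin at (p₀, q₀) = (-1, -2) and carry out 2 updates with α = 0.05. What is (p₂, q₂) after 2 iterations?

(-0.22, -0.14)

∇φ = (10p + 2q + 2, 2p + 8q - 6)
(p₁, q₁) = (-1, -2) − 0.05·(-12, -24) = (-0.4, -0.8)
(p₂, q₂) = (-0.4, -0.8) − 0.05·(-3.6, -13.2) = (-0.22, -0.14)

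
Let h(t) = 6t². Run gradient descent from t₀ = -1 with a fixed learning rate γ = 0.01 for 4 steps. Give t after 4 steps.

h′(t) = 12t
t₁ = -1 − 0.01·(-12) = -0.88
t₂ = -0.88 − 0.01·(-10.56) = -0.7744
t₃ = -0.7744 − 0.01·(-9.2928) = -0.681472
t₄ = -0.681472 − 0.01·(-8.177664) = -0.59969536

-0.59969536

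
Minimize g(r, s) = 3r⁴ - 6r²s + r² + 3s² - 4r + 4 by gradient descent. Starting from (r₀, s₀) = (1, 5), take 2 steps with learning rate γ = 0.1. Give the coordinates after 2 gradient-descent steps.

(-235.28, 22.64)

∇g = (12r³ - 12rs + 2r - 4, -6r² + 6s)
Step 1: at (1, 5), ∇g = (-50, 24) → (1, 5) − 0.1·(-50, 24) = (6, 2.6)
Step 2: at (6, 2.6), ∇g = (2412.8, -200.4) → (6, 2.6) − 0.1·(2412.8, -200.4) = (-235.28, 22.64)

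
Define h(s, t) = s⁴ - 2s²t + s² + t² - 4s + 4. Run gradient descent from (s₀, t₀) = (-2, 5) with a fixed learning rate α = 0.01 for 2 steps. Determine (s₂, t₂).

∇h = (4s³ - 4st + 2s - 4, -2s² + 2t)
Step 1: at (-2, 5), ∇h = (0, 2) → (-2, 5) − 0.01·(0, 2) = (-2, 4.98)
Step 2: at (-2, 4.98), ∇h = (-0.16, 1.96) → (-2, 4.98) − 0.01·(-0.16, 1.96) = (-1.9984, 4.9604)

(-1.9984, 4.9604)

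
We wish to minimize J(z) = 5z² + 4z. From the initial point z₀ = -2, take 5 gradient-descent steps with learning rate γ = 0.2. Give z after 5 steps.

1.2

J′(z) = 10z + 4
Step 1: J′(-2) = -16; z₁ = -2 − 0.2·(-16) = 1.2
Step 2: J′(1.2) = 16; z₂ = 1.2 − 0.2·16 = -2
Step 3: J′(-2) = -16; z₃ = -2 − 0.2·(-16) = 1.2
Step 4: J′(1.2) = 16; z₄ = 1.2 − 0.2·16 = -2
Step 5: J′(-2) = -16; z₅ = -2 − 0.2·(-16) = 1.2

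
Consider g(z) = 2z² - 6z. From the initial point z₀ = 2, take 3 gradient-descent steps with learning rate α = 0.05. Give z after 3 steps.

g′(z) = 4z - 6
z₁ = 2 − 0.05·2 = 1.9
z₂ = 1.9 − 0.05·1.6 = 1.82
z₃ = 1.82 − 0.05·1.28 = 1.756

1.756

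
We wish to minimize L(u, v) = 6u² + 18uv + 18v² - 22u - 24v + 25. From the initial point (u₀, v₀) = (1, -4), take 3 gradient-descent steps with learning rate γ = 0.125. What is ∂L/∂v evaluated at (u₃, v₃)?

15689.71875

∇L = (12u + 18v - 22, 18u + 36v - 24)
(u₁, v₁) = (1, -4) − 0.125·(-82, -150) = (11.25, 14.75)
(u₂, v₂) = (11.25, 14.75) − 0.125·(378.5, 709.5) = (-36.0625, -73.9375)
(u₃, v₃) = (-36.0625, -73.9375) − 0.125·(-1785.625, -3334.875) = (187.140625, 342.921875)
∂L/∂v at (187.140625, 342.921875) = 15689.71875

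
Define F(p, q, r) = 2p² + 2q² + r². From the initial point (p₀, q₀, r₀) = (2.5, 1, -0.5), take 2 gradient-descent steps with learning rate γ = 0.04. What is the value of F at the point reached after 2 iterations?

∇F = (4p, 4q, 2r)
(p₁, q₁, r₁) = (2.5, 1, -0.5) − 0.04·(10, 4, -1) = (2.1, 0.84, -0.46)
(p₂, q₂, r₂) = (2.1, 0.84, -0.46) − 0.04·(8.4, 3.36, -0.92) = (1.764, 0.7056, -0.4232)
F(1.764, 0.7056, -0.4232) = 7.39823296

7.39823296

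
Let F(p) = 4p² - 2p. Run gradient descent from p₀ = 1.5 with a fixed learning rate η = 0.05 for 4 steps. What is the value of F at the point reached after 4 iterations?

F′(p) = 8p - 2
Step 1: F′(1.5) = 10; p₁ = 1.5 − 0.05·10 = 1
Step 2: F′(1) = 6; p₂ = 1 − 0.05·6 = 0.7
Step 3: F′(0.7) = 3.6; p₃ = 0.7 − 0.05·3.6 = 0.52
Step 4: F′(0.52) = 2.16; p₄ = 0.52 − 0.05·2.16 = 0.412
F(0.412) = -0.145024

-0.145024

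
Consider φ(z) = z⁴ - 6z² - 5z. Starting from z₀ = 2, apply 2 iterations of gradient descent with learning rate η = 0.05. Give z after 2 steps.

1.943675

φ′(z) = 4z³ - 12z - 5
z₁ = 2 − 0.05·3 = 1.85
z₂ = 1.85 − 0.05·(-1.8735) = 1.943675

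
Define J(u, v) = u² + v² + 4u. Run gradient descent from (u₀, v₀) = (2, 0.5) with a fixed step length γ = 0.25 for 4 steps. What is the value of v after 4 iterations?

0.03125

∇J = (2u + 4, 2v)
Step 1: at (2, 0.5), ∇J = (8, 1) → (2, 0.5) − 0.25·(8, 1) = (0, 0.25)
Step 2: at (0, 0.25), ∇J = (4, 0.5) → (0, 0.25) − 0.25·(4, 0.5) = (-1, 0.125)
Step 3: at (-1, 0.125), ∇J = (2, 0.25) → (-1, 0.125) − 0.25·(2, 0.25) = (-1.5, 0.0625)
Step 4: at (-1.5, 0.0625), ∇J = (1, 0.125) → (-1.5, 0.0625) − 0.25·(1, 0.125) = (-1.75, 0.03125)
v = 0.03125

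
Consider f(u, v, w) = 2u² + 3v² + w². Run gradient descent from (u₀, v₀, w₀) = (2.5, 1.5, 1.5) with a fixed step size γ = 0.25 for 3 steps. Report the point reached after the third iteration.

(0, -0.1875, 0.1875)

∇f = (4u, 6v, 2w)
(u₁, v₁, w₁) = (2.5, 1.5, 1.5) − 0.25·(10, 9, 3) = (0, -0.75, 0.75)
(u₂, v₂, w₂) = (0, -0.75, 0.75) − 0.25·(0, -4.5, 1.5) = (0, 0.375, 0.375)
(u₃, v₃, w₃) = (0, 0.375, 0.375) − 0.25·(0, 2.25, 0.75) = (0, -0.1875, 0.1875)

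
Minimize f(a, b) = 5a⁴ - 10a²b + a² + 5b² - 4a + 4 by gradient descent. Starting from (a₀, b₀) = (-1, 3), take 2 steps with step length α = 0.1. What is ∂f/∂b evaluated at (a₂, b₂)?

-250864.08704

∇f = (20a³ - 20ab + 2a - 4, -10a² + 10b)
Step 1: at (-1, 3), ∇f = (34, 20) → (-1, 3) − 0.1·(34, 20) = (-4.4, 1)
Step 2: at (-4.4, 1), ∇f = (-1628.48, -183.6) → (-4.4, 1) − 0.1·(-1628.48, -183.6) = (158.448, 19.36)
∂f/∂b at (158.448, 19.36) = -250864.08704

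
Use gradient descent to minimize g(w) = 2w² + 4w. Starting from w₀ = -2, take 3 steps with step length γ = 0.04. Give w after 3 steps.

g′(w) = 4w + 4
w₁ = -2 − 0.04·(-4) = -1.84
w₂ = -1.84 − 0.04·(-3.36) = -1.7056
w₃ = -1.7056 − 0.04·(-2.8224) = -1.592704

-1.592704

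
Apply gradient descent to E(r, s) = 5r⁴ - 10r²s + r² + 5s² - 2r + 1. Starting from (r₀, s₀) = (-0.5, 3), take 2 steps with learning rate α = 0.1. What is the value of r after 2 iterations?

∇E = (20r³ - 20rs + 2r - 2, -10r² + 10s)
(r₁, s₁) = (-0.5, 3) − 0.1·(24.5, 27.5) = (-2.95, 0.25)
(r₂, s₂) = (-2.95, 0.25) − 0.1·(-506.5975, -84.525) = (47.70975, 8.7025)
r = 47.70975

47.70975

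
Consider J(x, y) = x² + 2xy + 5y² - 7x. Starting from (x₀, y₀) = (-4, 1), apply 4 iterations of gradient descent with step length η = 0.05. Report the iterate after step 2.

∇J = (2x + 2y - 7, 2x + 10y)
(x₁, y₁) = (-4, 1) − 0.05·(-13, 2) = (-3.35, 0.9)
(x₂, y₂) = (-3.35, 0.9) − 0.05·(-11.9, 2.3) = (-2.755, 0.785)

(-2.755, 0.785)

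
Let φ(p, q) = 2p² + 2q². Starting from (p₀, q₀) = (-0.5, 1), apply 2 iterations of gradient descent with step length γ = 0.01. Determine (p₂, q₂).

(-0.4608, 0.9216)

∇φ = (4p, 4q)
Step 1: at (-0.5, 1), ∇φ = (-2, 4) → (-0.5, 1) − 0.01·(-2, 4) = (-0.48, 0.96)
Step 2: at (-0.48, 0.96), ∇φ = (-1.92, 3.84) → (-0.48, 0.96) − 0.01·(-1.92, 3.84) = (-0.4608, 0.9216)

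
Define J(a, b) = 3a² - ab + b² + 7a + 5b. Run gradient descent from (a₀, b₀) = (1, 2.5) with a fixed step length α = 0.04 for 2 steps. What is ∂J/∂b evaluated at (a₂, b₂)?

∇J = (6a - b + 7, -a + 2b + 5)
Step 1: at (1, 2.5), ∇J = (10.5, 9) → (1, 2.5) − 0.04·(10.5, 9) = (0.58, 2.14)
Step 2: at (0.58, 2.14), ∇J = (8.34, 8.7) → (0.58, 2.14) − 0.04·(8.34, 8.7) = (0.2464, 1.792)
∂J/∂b at (0.2464, 1.792) = 8.3376

8.3376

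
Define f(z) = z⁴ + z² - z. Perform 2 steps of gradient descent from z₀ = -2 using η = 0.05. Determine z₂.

-0.084325

f′(z) = 4z³ + 2z - 1
Step 1: f′(-2) = -37; z₁ = -2 − 0.05·(-37) = -0.15
Step 2: f′(-0.15) = -1.3135; z₂ = -0.15 − 0.05·(-1.3135) = -0.084325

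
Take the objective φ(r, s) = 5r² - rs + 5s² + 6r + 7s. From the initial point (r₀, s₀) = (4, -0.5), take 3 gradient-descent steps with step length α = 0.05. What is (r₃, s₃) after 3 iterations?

(-0.0645625, -0.55725)

∇φ = (10r - s + 6, -r + 10s + 7)
Step 1: at (4, -0.5), ∇φ = (46.5, -2) → (4, -0.5) − 0.05·(46.5, -2) = (1.675, -0.4)
Step 2: at (1.675, -0.4), ∇φ = (23.15, 1.325) → (1.675, -0.4) − 0.05·(23.15, 1.325) = (0.5175, -0.46625)
Step 3: at (0.5175, -0.46625), ∇φ = (11.64125, 1.82) → (0.5175, -0.46625) − 0.05·(11.64125, 1.82) = (-0.0645625, -0.55725)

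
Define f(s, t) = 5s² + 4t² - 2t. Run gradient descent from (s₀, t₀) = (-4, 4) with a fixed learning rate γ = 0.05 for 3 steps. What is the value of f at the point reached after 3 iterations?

∇f = (10s, 8t - 2)
Step 1: at (-4, 4), ∇f = (-40, 30) → (-4, 4) − 0.05·(-40, 30) = (-2, 2.5)
Step 2: at (-2, 2.5), ∇f = (-20, 18) → (-2, 2.5) − 0.05·(-20, 18) = (-1, 1.6)
Step 3: at (-1, 1.6), ∇f = (-10, 10.8) → (-1, 1.6) − 0.05·(-10, 10.8) = (-0.5, 1.06)
f(-0.5, 1.06) = 3.6244

3.6244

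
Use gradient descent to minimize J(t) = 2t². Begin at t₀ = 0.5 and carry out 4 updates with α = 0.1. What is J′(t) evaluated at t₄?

0.2592

J′(t) = 4t
Step 1: J′(0.5) = 2; t₁ = 0.5 − 0.1·2 = 0.3
Step 2: J′(0.3) = 1.2; t₂ = 0.3 − 0.1·1.2 = 0.18
Step 3: J′(0.18) = 0.72; t₃ = 0.18 − 0.1·0.72 = 0.108
Step 4: J′(0.108) = 0.432; t₄ = 0.108 − 0.1·0.432 = 0.0648
J′(t) at (0.0648) = 0.2592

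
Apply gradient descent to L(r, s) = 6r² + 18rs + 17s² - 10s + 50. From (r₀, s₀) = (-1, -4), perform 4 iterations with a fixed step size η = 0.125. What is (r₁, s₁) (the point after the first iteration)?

∇L = (12r + 18s, 18r + 34s - 10)
(r₁, s₁) = (-1, -4) − 0.125·(-84, -164) = (9.5, 16.5)

(9.5, 16.5)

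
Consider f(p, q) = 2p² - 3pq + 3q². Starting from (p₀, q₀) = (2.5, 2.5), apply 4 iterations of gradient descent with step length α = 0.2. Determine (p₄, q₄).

∇f = (4p - 3q, -3p + 6q)
Step 1: at (2.5, 2.5), ∇f = (2.5, 7.5) → (2.5, 2.5) − 0.2·(2.5, 7.5) = (2, 1)
Step 2: at (2, 1), ∇f = (5, 0) → (2, 1) − 0.2·(5, 0) = (1, 1)
Step 3: at (1, 1), ∇f = (1, 3) → (1, 1) − 0.2·(1, 3) = (0.8, 0.4)
Step 4: at (0.8, 0.4), ∇f = (2, 0) → (0.8, 0.4) − 0.2·(2, 0) = (0.4, 0.4)

(0.4, 0.4)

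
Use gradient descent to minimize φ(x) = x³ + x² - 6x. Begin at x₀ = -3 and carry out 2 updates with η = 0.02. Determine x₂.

φ′(x) = 3x² + 2x - 6
x₁ = -3 − 0.02·15 = -3.3
x₂ = -3.3 − 0.02·20.07 = -3.7014

-3.7014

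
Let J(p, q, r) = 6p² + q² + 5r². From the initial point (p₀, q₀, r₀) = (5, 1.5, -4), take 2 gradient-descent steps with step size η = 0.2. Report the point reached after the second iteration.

(9.8, 0.54, -4)

∇J = (12p, 2q, 10r)
Step 1: at (5, 1.5, -4), ∇J = (60, 3, -40) → (5, 1.5, -4) − 0.2·(60, 3, -40) = (-7, 0.9, 4)
Step 2: at (-7, 0.9, 4), ∇J = (-84, 1.8, 40) → (-7, 0.9, 4) − 0.2·(-84, 1.8, 40) = (9.8, 0.54, -4)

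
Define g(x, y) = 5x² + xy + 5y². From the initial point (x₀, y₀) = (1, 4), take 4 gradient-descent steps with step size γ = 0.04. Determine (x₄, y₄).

(-0.00579584, 0.49752064)

∇g = (10x + y, x + 10y)
Step 1: at (1, 4), ∇g = (14, 41) → (1, 4) − 0.04·(14, 41) = (0.44, 2.36)
Step 2: at (0.44, 2.36), ∇g = (6.76, 24.04) → (0.44, 2.36) − 0.04·(6.76, 24.04) = (0.1696, 1.3984)
Step 3: at (0.1696, 1.3984), ∇g = (3.0944, 14.1536) → (0.1696, 1.3984) − 0.04·(3.0944, 14.1536) = (0.045824, 0.832256)
Step 4: at (0.045824, 0.832256), ∇g = (1.290496, 8.368384) → (0.045824, 0.832256) − 0.04·(1.290496, 8.368384) = (-0.00579584, 0.49752064)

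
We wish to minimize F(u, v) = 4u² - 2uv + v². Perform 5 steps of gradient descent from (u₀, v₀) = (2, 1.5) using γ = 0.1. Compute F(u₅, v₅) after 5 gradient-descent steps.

0.6306647808

∇F = (8u - 2v, -2u + 2v)
(u₁, v₁) = (2, 1.5) − 0.1·(13, -1) = (0.7, 1.6)
(u₂, v₂) = (0.7, 1.6) − 0.1·(2.4, 1.8) = (0.46, 1.42)
(u₃, v₃) = (0.46, 1.42) − 0.1·(0.84, 1.92) = (0.376, 1.228)
(u₄, v₄) = (0.376, 1.228) − 0.1·(0.552, 1.704) = (0.3208, 1.0576)
(u₅, v₅) = (0.3208, 1.0576) − 0.1·(0.4512, 1.4736) = (0.27568, 0.91024)
F(0.27568, 0.91024) = 0.6306647808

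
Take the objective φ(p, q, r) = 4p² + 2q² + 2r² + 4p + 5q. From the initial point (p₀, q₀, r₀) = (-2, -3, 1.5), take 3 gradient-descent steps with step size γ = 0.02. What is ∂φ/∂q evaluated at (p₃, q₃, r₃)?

∇φ = (8p + 4, 4q + 5, 4r)
Step 1: at (-2, -3, 1.5), ∇φ = (-12, -7, 6) → (-2, -3, 1.5) − 0.02·(-12, -7, 6) = (-1.76, -2.86, 1.38)
Step 2: at (-1.76, -2.86, 1.38), ∇φ = (-10.08, -6.44, 5.52) → (-1.76, -2.86, 1.38) − 0.02·(-10.08, -6.44, 5.52) = (-1.5584, -2.7312, 1.2696)
Step 3: at (-1.5584, -2.7312, 1.2696), ∇φ = (-8.4672, -5.9248, 5.0784) → (-1.5584, -2.7312, 1.2696) − 0.02·(-8.4672, -5.9248, 5.0784) = (-1.389056, -2.612704, 1.168032)
∂φ/∂q at (-1.389056, -2.612704, 1.168032) = -5.450816

-5.450816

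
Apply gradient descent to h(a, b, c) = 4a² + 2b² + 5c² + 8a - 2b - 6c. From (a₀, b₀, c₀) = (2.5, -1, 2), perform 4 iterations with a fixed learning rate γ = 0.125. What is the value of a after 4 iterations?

∇h = (8a + 8, 4b - 2, 10c - 6)
(a₁, b₁, c₁) = (2.5, -1, 2) − 0.125·(28, -6, 14) = (-1, -0.25, 0.25)
(a₂, b₂, c₂) = (-1, -0.25, 0.25) − 0.125·(0, -3, -3.5) = (-1, 0.125, 0.6875)
(a₃, b₃, c₃) = (-1, 0.125, 0.6875) − 0.125·(0, -1.5, 0.875) = (-1, 0.3125, 0.578125)
(a₄, b₄, c₄) = (-1, 0.3125, 0.578125) − 0.125·(0, -0.75, -0.21875) = (-1, 0.40625, 0.60546875)
a = -1

-1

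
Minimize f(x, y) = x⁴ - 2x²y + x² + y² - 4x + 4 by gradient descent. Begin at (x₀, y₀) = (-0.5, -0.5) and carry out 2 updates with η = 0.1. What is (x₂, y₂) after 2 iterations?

(0.49765, -0.2755)

∇f = (4x³ - 4xy + 2x - 4, -2x² + 2y)
Step 1: at (-0.5, -0.5), ∇f = (-6.5, -1.5) → (-0.5, -0.5) − 0.1·(-6.5, -1.5) = (0.15, -0.35)
Step 2: at (0.15, -0.35), ∇f = (-3.4765, -0.745) → (0.15, -0.35) − 0.1·(-3.4765, -0.745) = (0.49765, -0.2755)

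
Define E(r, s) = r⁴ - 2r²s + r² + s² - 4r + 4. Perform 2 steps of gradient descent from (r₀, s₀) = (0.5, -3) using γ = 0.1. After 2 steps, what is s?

-1.8755

∇E = (4r³ - 4rs + 2r - 4, -2r² + 2s)
Step 1: at (0.5, -3), ∇E = (3.5, -6.5) → (0.5, -3) − 0.1·(3.5, -6.5) = (0.15, -2.35)
Step 2: at (0.15, -2.35), ∇E = (-2.2765, -4.745) → (0.15, -2.35) − 0.1·(-2.2765, -4.745) = (0.37765, -1.8755)
s = -1.8755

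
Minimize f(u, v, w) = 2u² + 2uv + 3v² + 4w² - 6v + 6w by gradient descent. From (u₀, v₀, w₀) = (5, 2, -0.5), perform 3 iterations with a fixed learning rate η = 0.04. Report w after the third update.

∇f = (4u + 2v, 2u + 6v - 6, 8w + 6)
(u₁, v₁, w₁) = (5, 2, -0.5) − 0.04·(24, 16, 2) = (4.04, 1.36, -0.58)
(u₂, v₂, w₂) = (4.04, 1.36, -0.58) − 0.04·(18.88, 10.24, 1.36) = (3.2848, 0.9504, -0.6344)
(u₃, v₃, w₃) = (3.2848, 0.9504, -0.6344) − 0.04·(15.04, 6.272, 0.9248) = (2.6832, 0.69952, -0.671392)
w = -0.671392

-0.671392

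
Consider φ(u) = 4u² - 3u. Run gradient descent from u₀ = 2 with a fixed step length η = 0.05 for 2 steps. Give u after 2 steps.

0.96

φ′(u) = 8u - 3
u₁ = 2 − 0.05·13 = 1.35
u₂ = 1.35 − 0.05·7.8 = 0.96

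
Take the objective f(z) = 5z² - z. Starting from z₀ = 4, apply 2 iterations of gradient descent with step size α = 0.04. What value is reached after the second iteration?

1.504

f′(z) = 10z - 1
z₁ = 4 − 0.04·39 = 2.44
z₂ = 2.44 − 0.04·23.4 = 1.504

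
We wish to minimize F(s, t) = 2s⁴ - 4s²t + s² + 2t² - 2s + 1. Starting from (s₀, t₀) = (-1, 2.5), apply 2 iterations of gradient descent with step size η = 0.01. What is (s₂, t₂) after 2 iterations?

∇F = (8s³ - 8st + 2s - 2, -4s² + 4t)
Step 1: at (-1, 2.5), ∇F = (8, 6) → (-1, 2.5) − 0.01·(8, 6) = (-1.08, 2.44)
Step 2: at (-1.08, 2.44), ∇F = (6.843904, 5.0944) → (-1.08, 2.44) − 0.01·(6.843904, 5.0944) = (-1.14843904, 2.389056)

(-1.14843904, 2.389056)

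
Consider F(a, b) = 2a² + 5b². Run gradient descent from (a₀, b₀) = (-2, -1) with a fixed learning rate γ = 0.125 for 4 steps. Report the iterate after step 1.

∇F = (4a, 10b)
Step 1: at (-2, -1), ∇F = (-8, -10) → (-2, -1) − 0.125·(-8, -10) = (-1, 0.25)

(-1, 0.25)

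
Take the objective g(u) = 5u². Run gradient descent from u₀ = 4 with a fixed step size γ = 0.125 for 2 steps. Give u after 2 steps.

g′(u) = 10u
Step 1: g′(4) = 40; u₁ = 4 − 0.125·40 = -1
Step 2: g′(-1) = -10; u₂ = -1 − 0.125·(-10) = 0.25

0.25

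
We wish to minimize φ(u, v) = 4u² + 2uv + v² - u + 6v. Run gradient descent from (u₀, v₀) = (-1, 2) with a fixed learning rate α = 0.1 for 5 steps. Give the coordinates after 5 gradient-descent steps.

(0.2736, -1.21712)

∇φ = (8u + 2v - 1, 2u + 2v + 6)
(u₁, v₁) = (-1, 2) − 0.1·(-5, 8) = (-0.5, 1.2)
(u₂, v₂) = (-0.5, 1.2) − 0.1·(-2.6, 7.4) = (-0.24, 0.46)
(u₃, v₃) = (-0.24, 0.46) − 0.1·(-2, 6.44) = (-0.04, -0.184)
(u₄, v₄) = (-0.04, -0.184) − 0.1·(-1.688, 5.552) = (0.1288, -0.7392)
(u₅, v₅) = (0.1288, -0.7392) − 0.1·(-1.448, 4.7792) = (0.2736, -1.21712)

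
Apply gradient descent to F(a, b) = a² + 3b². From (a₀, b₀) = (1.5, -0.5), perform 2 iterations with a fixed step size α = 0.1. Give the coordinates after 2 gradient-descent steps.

(0.96, -0.08)

∇F = (2a, 6b)
Step 1: at (1.5, -0.5), ∇F = (3, -3) → (1.5, -0.5) − 0.1·(3, -3) = (1.2, -0.2)
Step 2: at (1.2, -0.2), ∇F = (2.4, -1.2) → (1.2, -0.2) − 0.1·(2.4, -1.2) = (0.96, -0.08)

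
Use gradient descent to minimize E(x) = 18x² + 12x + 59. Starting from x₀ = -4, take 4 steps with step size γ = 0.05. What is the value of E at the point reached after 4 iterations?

E′(x) = 36x + 12
x₁ = -4 − 0.05·(-132) = 2.6
x₂ = 2.6 − 0.05·105.6 = -2.68
x₃ = -2.68 − 0.05·(-84.48) = 1.544
x₄ = 1.544 − 0.05·67.584 = -1.8352
E(-1.8352) = 97.60086272

97.60086272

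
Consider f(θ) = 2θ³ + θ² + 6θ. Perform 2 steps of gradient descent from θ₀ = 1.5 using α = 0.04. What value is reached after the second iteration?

0.2256

f′(θ) = 6θ² + 2θ + 6
Step 1: f′(1.5) = 22.5; θ₁ = 1.5 − 0.04·22.5 = 0.6
Step 2: f′(0.6) = 9.36; θ₂ = 0.6 − 0.04·9.36 = 0.2256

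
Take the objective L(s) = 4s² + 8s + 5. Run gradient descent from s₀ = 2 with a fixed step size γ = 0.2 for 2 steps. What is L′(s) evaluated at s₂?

8.64

L′(s) = 8s + 8
Step 1: L′(2) = 24; s₁ = 2 − 0.2·24 = -2.8
Step 2: L′(-2.8) = -14.4; s₂ = -2.8 − 0.2·(-14.4) = 0.08
L′(s) at (0.08) = 8.64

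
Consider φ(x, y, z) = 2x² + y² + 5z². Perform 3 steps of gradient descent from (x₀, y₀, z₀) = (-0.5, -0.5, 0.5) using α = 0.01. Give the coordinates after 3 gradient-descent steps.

∇φ = (4x, 2y, 10z)
(x₁, y₁, z₁) = (-0.5, -0.5, 0.5) − 0.01·(-2, -1, 5) = (-0.48, -0.49, 0.45)
(x₂, y₂, z₂) = (-0.48, -0.49, 0.45) − 0.01·(-1.92, -0.98, 4.5) = (-0.4608, -0.4802, 0.405)
(x₃, y₃, z₃) = (-0.4608, -0.4802, 0.405) − 0.01·(-1.8432, -0.9604, 4.05) = (-0.442368, -0.470596, 0.3645)

(-0.442368, -0.470596, 0.3645)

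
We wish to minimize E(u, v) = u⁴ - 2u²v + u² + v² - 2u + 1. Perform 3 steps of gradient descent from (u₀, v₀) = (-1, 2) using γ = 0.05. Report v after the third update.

∇E = (4u³ - 4uv + 2u - 2, -2u² + 2v)
(u₁, v₁) = (-1, 2) − 0.05·(0, 2) = (-1, 1.9)
(u₂, v₂) = (-1, 1.9) − 0.05·(-0.4, 1.8) = (-0.98, 1.81)
(u₃, v₃) = (-0.98, 1.81) − 0.05·(-0.629568, 1.6992) = (-0.9485216, 1.72504)
v = 1.72504

1.72504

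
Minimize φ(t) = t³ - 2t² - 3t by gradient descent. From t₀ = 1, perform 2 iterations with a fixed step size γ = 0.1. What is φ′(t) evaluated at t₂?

φ′(t) = 3t² - 4t - 3
t₁ = 1 − 0.1·(-4) = 1.4
t₂ = 1.4 − 0.1·(-2.72) = 1.672
φ′(t) at (1.672) = -1.301248

-1.301248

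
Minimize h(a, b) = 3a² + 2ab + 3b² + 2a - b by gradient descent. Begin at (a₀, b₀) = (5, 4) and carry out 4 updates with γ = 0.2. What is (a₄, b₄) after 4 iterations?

(0.1552, 0.9024)

∇h = (6a + 2b + 2, 2a + 6b - 1)
Step 1: at (5, 4), ∇h = (40, 33) → (5, 4) − 0.2·(40, 33) = (-3, -2.6)
Step 2: at (-3, -2.6), ∇h = (-21.2, -22.6) → (-3, -2.6) − 0.2·(-21.2, -22.6) = (1.24, 1.92)
Step 3: at (1.24, 1.92), ∇h = (13.28, 13) → (1.24, 1.92) − 0.2·(13.28, 13) = (-1.416, -0.68)
Step 4: at (-1.416, -0.68), ∇h = (-7.856, -7.912) → (-1.416, -0.68) − 0.2·(-7.856, -7.912) = (0.1552, 0.9024)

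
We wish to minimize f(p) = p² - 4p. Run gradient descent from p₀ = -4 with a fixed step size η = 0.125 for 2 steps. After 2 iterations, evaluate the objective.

f′(p) = 2p - 4
Step 1: f′(-4) = -12; p₁ = -4 − 0.125·(-12) = -2.5
Step 2: f′(-2.5) = -9; p₂ = -2.5 − 0.125·(-9) = -1.375
f(-1.375) = 7.390625

7.390625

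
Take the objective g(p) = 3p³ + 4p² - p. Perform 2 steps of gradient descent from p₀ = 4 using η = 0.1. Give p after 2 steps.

-166.625

g′(p) = 9p² + 8p - 1
p₁ = 4 − 0.1·175 = -13.5
p₂ = -13.5 − 0.1·1531.25 = -166.625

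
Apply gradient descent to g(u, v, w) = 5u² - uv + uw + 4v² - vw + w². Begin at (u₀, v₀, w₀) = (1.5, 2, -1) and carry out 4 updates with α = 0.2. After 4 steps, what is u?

0.6648

∇g = (10u - v + w, -u + 8v - w, u - v + 2w)
Step 1: at (1.5, 2, -1), ∇g = (12, 15.5, -2.5) → (1.5, 2, -1) − 0.2·(12, 15.5, -2.5) = (-0.9, -1.1, -0.5)
Step 2: at (-0.9, -1.1, -0.5), ∇g = (-8.4, -7.4, -0.8) → (-0.9, -1.1, -0.5) − 0.2·(-8.4, -7.4, -0.8) = (0.78, 0.38, -0.34)
Step 3: at (0.78, 0.38, -0.34), ∇g = (7.08, 2.6, -0.28) → (0.78, 0.38, -0.34) − 0.2·(7.08, 2.6, -0.28) = (-0.636, -0.14, -0.284)
Step 4: at (-0.636, -0.14, -0.284), ∇g = (-6.504, -0.2, -1.064) → (-0.636, -0.14, -0.284) − 0.2·(-6.504, -0.2, -1.064) = (0.6648, -0.1, -0.0712)
u = 0.6648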